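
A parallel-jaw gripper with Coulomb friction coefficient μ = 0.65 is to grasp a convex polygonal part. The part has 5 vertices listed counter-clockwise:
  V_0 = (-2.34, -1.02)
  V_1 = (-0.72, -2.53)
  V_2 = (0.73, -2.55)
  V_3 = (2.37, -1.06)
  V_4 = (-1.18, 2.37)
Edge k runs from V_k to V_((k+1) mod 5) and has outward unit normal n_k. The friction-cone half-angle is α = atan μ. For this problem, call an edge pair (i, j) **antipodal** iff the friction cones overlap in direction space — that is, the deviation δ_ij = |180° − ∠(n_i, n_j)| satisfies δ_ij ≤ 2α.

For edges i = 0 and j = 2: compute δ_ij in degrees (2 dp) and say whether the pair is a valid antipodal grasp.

δ = 94.76°, invalid

α = atan 0.65 = 33.02°;  2α = 66.05°
edge 0: e_0 = (+1.62, -1.51);  n_0 = (-0.6818, -0.7315)
edge 2: e_2 = (+1.64, +1.49);  n_2 = (+0.6724, -0.7401)
∠(n_0, n_2) = 85.24°
δ = |180° − 85.24°| = 94.76°
94.76° > 2α = 66.05°  →  invalid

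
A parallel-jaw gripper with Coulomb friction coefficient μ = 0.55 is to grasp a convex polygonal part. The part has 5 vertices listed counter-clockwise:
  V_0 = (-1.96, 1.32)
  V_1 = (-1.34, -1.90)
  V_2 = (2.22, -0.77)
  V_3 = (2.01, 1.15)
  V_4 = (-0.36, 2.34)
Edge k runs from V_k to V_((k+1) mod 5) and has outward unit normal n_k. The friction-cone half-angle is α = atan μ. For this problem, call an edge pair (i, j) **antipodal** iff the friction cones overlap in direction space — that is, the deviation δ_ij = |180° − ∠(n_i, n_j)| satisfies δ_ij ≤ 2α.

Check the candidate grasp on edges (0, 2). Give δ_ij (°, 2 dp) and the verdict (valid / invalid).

δ = 4.66°, valid

α = atan 0.55 = 28.81°;  2α = 57.62°
edge 0: e_0 = (+0.62, -3.22);  n_0 = (-0.9820, -0.1891)
edge 2: e_2 = (-0.21, +1.92);  n_2 = (+0.9941, +0.1087)
∠(n_0, n_2) = 175.34°
δ = |180° − 175.34°| = 4.66°
4.66° ≤ 2α = 57.62°  →  valid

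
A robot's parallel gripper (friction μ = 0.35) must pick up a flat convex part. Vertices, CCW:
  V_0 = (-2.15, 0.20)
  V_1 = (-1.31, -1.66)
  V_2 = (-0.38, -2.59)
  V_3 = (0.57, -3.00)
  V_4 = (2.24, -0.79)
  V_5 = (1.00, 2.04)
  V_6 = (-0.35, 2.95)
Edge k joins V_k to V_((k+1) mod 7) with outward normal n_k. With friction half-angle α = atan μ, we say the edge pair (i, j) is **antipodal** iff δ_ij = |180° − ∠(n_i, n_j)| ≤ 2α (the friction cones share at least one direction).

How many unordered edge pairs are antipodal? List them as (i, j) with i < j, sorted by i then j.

α = atan 0.35 = 19.29°;  2α = 38.58°
n_0 = (-0.9114, -0.4116)
n_1 = (-0.7071, -0.7071)
n_2 = (-0.3963, -0.9181)
n_3 = (+0.7978, -0.6029)
n_4 = (+0.9159, +0.4013)
n_5 = (+0.5589, +0.8292)
n_6 = (-0.8367, +0.5477)
  (0,1): δ = 159.30°  ·
  (0,2): δ = 137.65°  ·
  (0,3): δ = 61.38°  ·
  (0,4): δ = 0.64°  ✓
  (0,5): δ = 31.71°  ✓
  (0,6): δ = 122.49°  ·
  (1,2): δ = 158.34°  ·
  (1,3): δ = 82.08°  ·
  (1,4): δ = 21.34°  ✓
  (1,5): δ = 11.02°  ✓
  (1,6): δ = 101.79°  ·
  (2,3): δ = 103.73°  ·
  (2,4): δ = 42.99°  ·
  (2,5): δ = 10.64°  ✓
  (2,6): δ = 80.14°  ·
  (3,4): δ = 119.26°  ·
  (3,5): δ = 86.91°  ·
  (3,6): δ = 3.87°  ✓
  (4,5): δ = 147.64°  ·
  (4,6): δ = 56.87°  ·
  (5,6): δ = 89.22°  ·
antipodal pairs: 6

count = 6; pairs: (0,4), (0,5), (1,4), (1,5), (2,5), (3,6)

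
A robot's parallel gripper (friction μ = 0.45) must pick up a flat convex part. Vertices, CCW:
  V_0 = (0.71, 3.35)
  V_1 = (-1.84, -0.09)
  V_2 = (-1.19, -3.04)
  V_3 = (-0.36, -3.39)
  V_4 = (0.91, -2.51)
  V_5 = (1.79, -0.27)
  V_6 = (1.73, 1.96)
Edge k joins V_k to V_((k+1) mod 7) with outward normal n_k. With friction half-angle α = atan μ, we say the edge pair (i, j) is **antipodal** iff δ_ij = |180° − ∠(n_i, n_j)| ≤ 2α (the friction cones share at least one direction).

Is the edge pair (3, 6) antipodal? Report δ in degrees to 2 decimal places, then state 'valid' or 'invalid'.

α = atan 0.45 = 24.23°;  2α = 48.46°
edge 3: e_3 = (+1.27, +0.88);  n_3 = (+0.5695, -0.8220)
edge 6: e_6 = (-1.02, +1.39);  n_6 = (+0.8062, +0.5916)
∠(n_3, n_6) = 91.55°
δ = |180° − 91.55°| = 88.45°
88.45° > 2α = 48.46°  →  invalid

δ = 88.45°, invalid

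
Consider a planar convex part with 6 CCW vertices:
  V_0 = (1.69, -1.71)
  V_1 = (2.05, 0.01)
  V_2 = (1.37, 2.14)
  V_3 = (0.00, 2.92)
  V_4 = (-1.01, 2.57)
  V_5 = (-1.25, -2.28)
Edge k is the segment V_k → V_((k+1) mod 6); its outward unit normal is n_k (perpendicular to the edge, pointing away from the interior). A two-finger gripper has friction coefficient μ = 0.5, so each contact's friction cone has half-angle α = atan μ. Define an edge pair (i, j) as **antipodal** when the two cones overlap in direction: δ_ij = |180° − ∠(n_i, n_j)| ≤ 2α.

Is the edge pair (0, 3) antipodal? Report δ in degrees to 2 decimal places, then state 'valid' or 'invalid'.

α = atan 0.5 = 26.57°;  2α = 53.13°
edge 0: e_0 = (+0.36, +1.72);  n_0 = (+0.9788, -0.2049)
edge 3: e_3 = (-1.01, -0.35);  n_3 = (-0.3274, +0.9449)
∠(n_0, n_3) = 120.93°
δ = |180° − 120.93°| = 59.07°
59.07° > 2α = 53.13°  →  invalid

δ = 59.07°, invalid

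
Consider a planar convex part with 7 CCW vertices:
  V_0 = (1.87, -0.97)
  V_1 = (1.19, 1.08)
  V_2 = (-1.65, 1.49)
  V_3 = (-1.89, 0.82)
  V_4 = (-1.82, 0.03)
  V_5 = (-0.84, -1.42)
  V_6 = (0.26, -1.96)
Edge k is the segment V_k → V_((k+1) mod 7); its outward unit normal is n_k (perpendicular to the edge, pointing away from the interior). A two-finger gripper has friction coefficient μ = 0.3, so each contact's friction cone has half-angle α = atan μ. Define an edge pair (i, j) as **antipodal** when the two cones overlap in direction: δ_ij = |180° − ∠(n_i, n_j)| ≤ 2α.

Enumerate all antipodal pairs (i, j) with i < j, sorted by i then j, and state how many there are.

count = 3; pairs: (0,3), (0,4), (1,5)

α = atan 0.3 = 16.70°;  2α = 33.40°
n_0 = (+0.9491, +0.3148)
n_1 = (+0.1429, +0.9897)
n_2 = (-0.9414, +0.3372)
n_3 = (-0.9961, -0.0883)
n_4 = (-0.8285, -0.5600)
n_5 = (-0.4407, -0.8977)
n_6 = (+0.5238, -0.8518)
  (0,1): δ = 116.57°  ·
  (0,2): δ = 38.06°  ·
  (0,3): δ = 13.29°  ✓
  (0,4): δ = 15.70°  ✓
  (0,5): δ = 45.50°  ·
  (0,6): δ = 103.24°  ·
  (1,2): δ = 101.49°  ·
  (1,3): δ = 76.72°  ·
  (1,4): δ = 47.73°  ·
  (1,5): δ = 17.93°  ✓
  (1,6): δ = 39.80°  ·
  (2,3): δ = 155.23°  ·
  (2,4): δ = 126.24°  ·
  (2,5): δ = 96.44°  ·
  (2,6): δ = 38.70°  ·
  (3,4): δ = 151.01°  ·
  (3,5): δ = 121.21°  ·
  (3,6): δ = 63.48°  ·
  (4,5): δ = 150.20°  ·
  (4,6): δ = 92.47°  ·
  (5,6): δ = 122.27°  ·
antipodal pairs: 3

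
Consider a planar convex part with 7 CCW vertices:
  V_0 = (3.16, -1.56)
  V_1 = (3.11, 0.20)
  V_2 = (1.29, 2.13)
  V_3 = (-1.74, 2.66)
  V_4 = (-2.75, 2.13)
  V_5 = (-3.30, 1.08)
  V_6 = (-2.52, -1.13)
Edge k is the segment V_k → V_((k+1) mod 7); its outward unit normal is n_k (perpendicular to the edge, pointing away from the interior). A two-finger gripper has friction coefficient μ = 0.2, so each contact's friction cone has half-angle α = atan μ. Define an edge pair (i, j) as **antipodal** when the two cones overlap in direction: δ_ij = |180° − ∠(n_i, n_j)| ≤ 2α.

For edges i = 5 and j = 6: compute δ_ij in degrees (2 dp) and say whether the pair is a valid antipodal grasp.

α = atan 0.2 = 11.31°;  2α = 22.62°
edge 5: e_5 = (+0.78, -2.21);  n_5 = (-0.9430, -0.3328)
edge 6: e_6 = (+5.68, -0.43);  n_6 = (-0.0755, -0.9971)
∠(n_5, n_6) = 66.23°
δ = |180° − 66.23°| = 113.77°
113.77° > 2α = 22.62°  →  invalid

δ = 113.77°, invalid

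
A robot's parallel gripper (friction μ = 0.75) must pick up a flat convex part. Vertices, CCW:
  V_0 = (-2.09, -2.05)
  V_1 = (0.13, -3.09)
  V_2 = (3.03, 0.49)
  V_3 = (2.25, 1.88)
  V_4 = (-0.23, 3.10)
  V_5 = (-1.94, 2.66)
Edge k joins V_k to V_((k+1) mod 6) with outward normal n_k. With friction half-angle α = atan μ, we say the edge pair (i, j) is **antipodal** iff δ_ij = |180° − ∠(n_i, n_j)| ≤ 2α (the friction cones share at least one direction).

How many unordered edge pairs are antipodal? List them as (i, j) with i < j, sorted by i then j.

count = 7; pairs: (0,2), (0,3), (0,4), (1,4), (1,5), (2,5), (3,5)

α = atan 0.75 = 36.87°;  2α = 73.74°
n_0 = (-0.4242, -0.9056)
n_1 = (+0.7770, -0.6294)
n_2 = (+0.8721, +0.4894)
n_3 = (+0.4414, +0.8973)
n_4 = (-0.2492, +0.9685)
n_5 = (-0.9995, +0.0318)
  (0,1): δ = 103.91°  ·
  (0,2): δ = 35.60°  ✓
  (0,3): δ = 1.09°  ✓
  (0,4): δ = 39.53°  ✓
  (0,5): δ = 113.28°  ·
  (1,2): δ = 111.69°  ·
  (1,3): δ = 77.18°  ·
  (1,4): δ = 36.56°  ✓
  (1,5): δ = 37.19°  ✓
  (2,3): δ = 145.49°  ·
  (2,4): δ = 104.87°  ·
  (2,5): δ = 31.12°  ✓
  (3,4): δ = 139.38°  ·
  (3,5): δ = 65.63°  ✓
  (4,5): δ = 106.25°  ·
antipodal pairs: 7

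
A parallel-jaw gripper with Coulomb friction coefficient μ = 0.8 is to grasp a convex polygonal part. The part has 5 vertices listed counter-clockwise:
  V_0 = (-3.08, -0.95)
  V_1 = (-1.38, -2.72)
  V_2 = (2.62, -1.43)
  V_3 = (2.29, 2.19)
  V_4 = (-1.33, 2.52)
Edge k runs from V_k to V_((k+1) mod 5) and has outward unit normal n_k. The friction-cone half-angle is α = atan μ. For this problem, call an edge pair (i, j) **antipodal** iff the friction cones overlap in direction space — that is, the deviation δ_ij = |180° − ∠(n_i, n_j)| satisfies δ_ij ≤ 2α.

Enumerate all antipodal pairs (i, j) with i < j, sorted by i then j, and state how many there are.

count = 5; pairs: (0,2), (0,3), (1,3), (1,4), (2,4)

α = atan 0.8 = 38.66°;  2α = 77.32°
n_0 = (-0.7212, -0.6927)
n_1 = (+0.3069, -0.9517)
n_2 = (+0.9959, +0.0908)
n_3 = (+0.0908, +0.9959)
n_4 = (-0.8929, +0.4503)
  (0,1): δ = 115.97°  ·
  (0,2): δ = 38.64°  ✓
  (0,3): δ = 40.95°  ✓
  (0,4): δ = 109.39°  ·
  (1,2): δ = 102.67°  ·
  (1,3): δ = 23.08°  ✓
  (1,4): δ = 45.36°  ✓
  (2,3): δ = 100.42°  ·
  (2,4): δ = 31.97°  ✓
  (3,4): δ = 111.55°  ·
antipodal pairs: 5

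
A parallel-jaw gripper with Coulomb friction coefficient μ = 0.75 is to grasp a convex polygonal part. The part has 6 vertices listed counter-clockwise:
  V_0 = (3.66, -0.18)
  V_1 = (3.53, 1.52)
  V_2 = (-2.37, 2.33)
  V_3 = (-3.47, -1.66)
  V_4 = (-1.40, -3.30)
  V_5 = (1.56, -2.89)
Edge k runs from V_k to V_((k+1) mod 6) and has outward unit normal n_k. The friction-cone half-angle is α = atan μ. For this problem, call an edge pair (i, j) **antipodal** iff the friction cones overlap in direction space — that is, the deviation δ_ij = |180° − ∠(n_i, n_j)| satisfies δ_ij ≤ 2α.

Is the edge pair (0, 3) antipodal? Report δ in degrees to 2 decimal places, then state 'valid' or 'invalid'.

δ = 47.24°, valid

α = atan 0.75 = 36.87°;  2α = 73.74°
edge 0: e_0 = (-0.13, +1.70);  n_0 = (+0.9971, +0.0762)
edge 3: e_3 = (+2.07, -1.64);  n_3 = (-0.6210, -0.7838)
∠(n_0, n_3) = 132.76°
δ = |180° − 132.76°| = 47.24°
47.24° ≤ 2α = 73.74°  →  valid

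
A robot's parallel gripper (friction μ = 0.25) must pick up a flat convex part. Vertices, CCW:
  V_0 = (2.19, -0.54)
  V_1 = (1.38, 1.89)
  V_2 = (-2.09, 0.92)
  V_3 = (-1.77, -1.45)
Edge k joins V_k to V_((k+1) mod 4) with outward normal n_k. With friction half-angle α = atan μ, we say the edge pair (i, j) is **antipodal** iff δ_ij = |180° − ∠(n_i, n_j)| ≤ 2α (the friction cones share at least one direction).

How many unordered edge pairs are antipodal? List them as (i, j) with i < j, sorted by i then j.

α = atan 0.25 = 14.04°;  2α = 28.07°
n_0 = (+0.9487, +0.3162)
n_1 = (-0.2692, +0.9631)
n_2 = (-0.9910, -0.1338)
n_3 = (+0.2240, -0.9746)
  (0,1): δ = 92.82°  ·
  (0,2): δ = 10.75°  ✓
  (0,3): δ = 84.51°  ·
  (1,2): δ = 97.93°  ·
  (1,3): δ = 2.68°  ✓
  (2,3): δ = 84.75°  ·
antipodal pairs: 2

count = 2; pairs: (0,2), (1,3)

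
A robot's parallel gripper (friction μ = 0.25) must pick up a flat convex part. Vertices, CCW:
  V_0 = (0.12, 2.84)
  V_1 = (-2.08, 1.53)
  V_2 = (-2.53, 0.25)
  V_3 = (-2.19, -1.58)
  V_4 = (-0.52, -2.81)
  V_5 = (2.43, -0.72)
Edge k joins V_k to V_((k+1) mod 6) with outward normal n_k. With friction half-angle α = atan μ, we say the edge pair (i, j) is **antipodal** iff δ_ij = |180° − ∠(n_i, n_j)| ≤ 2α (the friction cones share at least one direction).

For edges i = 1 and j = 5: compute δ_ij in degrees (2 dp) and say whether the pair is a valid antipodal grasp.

α = atan 0.25 = 14.04°;  2α = 28.07°
edge 1: e_1 = (-0.45, -1.28);  n_1 = (-0.9434, +0.3317)
edge 5: e_5 = (-2.31, +3.56);  n_5 = (+0.8389, +0.5443)
∠(n_1, n_5) = 127.65°
δ = |180° − 127.65°| = 52.35°
52.35° > 2α = 28.07°  →  invalid

δ = 52.35°, invalid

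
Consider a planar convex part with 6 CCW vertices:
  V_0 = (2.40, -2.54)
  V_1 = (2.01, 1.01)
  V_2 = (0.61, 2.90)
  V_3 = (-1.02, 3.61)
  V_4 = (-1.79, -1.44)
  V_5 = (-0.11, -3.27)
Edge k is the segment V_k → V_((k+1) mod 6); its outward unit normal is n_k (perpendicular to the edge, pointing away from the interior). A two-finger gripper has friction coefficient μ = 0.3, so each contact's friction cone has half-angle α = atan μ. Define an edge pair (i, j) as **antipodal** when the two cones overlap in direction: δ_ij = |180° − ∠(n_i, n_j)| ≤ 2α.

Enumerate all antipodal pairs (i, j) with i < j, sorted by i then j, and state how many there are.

count = 3; pairs: (0,3), (1,4), (2,4)

α = atan 0.3 = 16.70°;  2α = 33.40°
n_0 = (+0.9940, +0.1092)
n_1 = (+0.8036, +0.5952)
n_2 = (+0.3993, +0.9168)
n_3 = (-0.9886, +0.1507)
n_4 = (-0.7367, -0.6763)
n_5 = (+0.2793, -0.9602)
  (0,1): δ = 149.74°  ·
  (0,2): δ = 119.81°  ·
  (0,3): δ = 14.94°  ✓
  (0,4): δ = 36.28°  ·
  (0,5): δ = 99.95°  ·
  (1,2): δ = 150.07°  ·
  (1,3): δ = 45.20°  ·
  (1,4): δ = 6.02°  ✓
  (1,5): δ = 69.69°  ·
  (2,3): δ = 75.13°  ·
  (2,4): δ = 23.91°  ✓
  (2,5): δ = 39.75°  ·
  (3,4): δ = 128.78°  ·
  (3,5): δ = 65.11°  ·
  (4,5): δ = 116.34°  ·
antipodal pairs: 3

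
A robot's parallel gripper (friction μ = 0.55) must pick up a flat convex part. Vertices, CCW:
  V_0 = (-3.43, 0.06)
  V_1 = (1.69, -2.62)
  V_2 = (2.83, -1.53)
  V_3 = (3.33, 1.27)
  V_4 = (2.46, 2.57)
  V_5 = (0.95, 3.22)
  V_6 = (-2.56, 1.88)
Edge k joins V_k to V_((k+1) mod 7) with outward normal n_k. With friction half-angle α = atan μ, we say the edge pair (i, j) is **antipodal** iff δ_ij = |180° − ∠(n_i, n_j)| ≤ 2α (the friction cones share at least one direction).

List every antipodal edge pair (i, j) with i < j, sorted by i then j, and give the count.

count = 6; pairs: (0,3), (0,4), (0,5), (1,5), (1,6), (2,6)

α = atan 0.55 = 28.81°;  2α = 57.62°
n_0 = (-0.4637, -0.8860)
n_1 = (+0.6911, -0.7228)
n_2 = (+0.9844, -0.1758)
n_3 = (+0.8311, +0.5562)
n_4 = (+0.3954, +0.9185)
n_5 = (-0.3567, +0.9342)
n_6 = (-0.9022, +0.4313)
  (0,1): δ = 108.66°  ·
  (0,2): δ = 72.50°  ·
  (0,3): δ = 28.58°  ✓
  (0,4): δ = 4.34°  ✓
  (0,5): δ = 48.52°  ✓
  (0,6): δ = 92.08°  ·
  (1,2): δ = 143.84°  ·
  (1,3): δ = 99.92°  ·
  (1,4): δ = 67.01°  ·
  (1,5): δ = 22.82°  ✓
  (1,6): δ = 20.74°  ✓
  (2,3): δ = 136.08°  ·
  (2,4): δ = 103.17°  ·
  (2,5): δ = 58.98°  ·
  (2,6): δ = 15.42°  ✓
  (3,4): δ = 147.08°  ·
  (3,5): δ = 102.90°  ·
  (3,6): δ = 59.34°  ·
  (4,5): δ = 135.81°  ·
  (4,6): δ = 92.26°  ·
  (5,6): δ = 136.44°  ·
antipodal pairs: 6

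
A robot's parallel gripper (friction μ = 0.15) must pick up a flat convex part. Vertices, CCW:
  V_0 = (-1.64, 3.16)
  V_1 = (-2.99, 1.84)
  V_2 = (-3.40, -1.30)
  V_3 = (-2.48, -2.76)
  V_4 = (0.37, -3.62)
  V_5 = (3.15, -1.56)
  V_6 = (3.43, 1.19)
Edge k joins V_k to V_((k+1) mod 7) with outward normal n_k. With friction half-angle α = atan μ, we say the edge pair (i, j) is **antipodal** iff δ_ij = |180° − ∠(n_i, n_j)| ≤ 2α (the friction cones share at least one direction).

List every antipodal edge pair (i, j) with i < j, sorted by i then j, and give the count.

α = atan 0.15 = 8.53°;  2α = 17.06°
n_0 = (-0.6991, +0.7150)
n_1 = (-0.9916, +0.1295)
n_2 = (-0.8460, -0.5331)
n_3 = (-0.2889, -0.9574)
n_4 = (+0.5954, -0.8035)
n_5 = (+0.9949, -0.1013)
n_6 = (+0.3622, +0.9321)
  (0,1): δ = 141.80°  ·
  (0,2): δ = 102.14°  ·
  (0,3): δ = 61.15°  ·
  (0,4): δ = 7.82°  ✓
  (0,5): δ = 39.83°  ·
  (0,6): δ = 114.41°  ·
  (1,2): δ = 140.34°  ·
  (1,3): δ = 99.35°  ·
  (1,4): δ = 46.02°  ·
  (1,5): δ = 1.63°  ✓
  (1,6): δ = 76.21°  ·
  (2,3): δ = 139.01°  ·
  (2,4): δ = 85.68°  ·
  (2,5): δ = 38.03°  ·
  (2,6): δ = 36.55°  ·
  (3,4): δ = 126.67°  ·
  (3,5): δ = 79.02°  ·
  (3,6): δ = 4.44°  ✓
  (4,5): δ = 132.35°  ·
  (4,6): δ = 57.77°  ·
  (5,6): δ = 105.42°  ·
antipodal pairs: 3

count = 3; pairs: (0,4), (1,5), (3,6)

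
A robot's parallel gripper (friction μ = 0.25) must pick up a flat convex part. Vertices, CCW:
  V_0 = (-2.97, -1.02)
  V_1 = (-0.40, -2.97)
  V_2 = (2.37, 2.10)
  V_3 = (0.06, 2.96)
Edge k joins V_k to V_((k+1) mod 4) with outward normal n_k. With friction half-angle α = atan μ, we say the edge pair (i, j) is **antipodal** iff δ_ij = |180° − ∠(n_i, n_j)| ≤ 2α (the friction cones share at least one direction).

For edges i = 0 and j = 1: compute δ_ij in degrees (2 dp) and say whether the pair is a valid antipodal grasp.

α = atan 0.25 = 14.04°;  2α = 28.07°
edge 0: e_0 = (+2.57, -1.95);  n_0 = (-0.6045, -0.7966)
edge 1: e_1 = (+2.77, +5.07);  n_1 = (+0.8776, -0.4795)
∠(n_0, n_1) = 98.54°
δ = |180° − 98.54°| = 81.46°
81.46° > 2α = 28.07°  →  invalid

δ = 81.46°, invalid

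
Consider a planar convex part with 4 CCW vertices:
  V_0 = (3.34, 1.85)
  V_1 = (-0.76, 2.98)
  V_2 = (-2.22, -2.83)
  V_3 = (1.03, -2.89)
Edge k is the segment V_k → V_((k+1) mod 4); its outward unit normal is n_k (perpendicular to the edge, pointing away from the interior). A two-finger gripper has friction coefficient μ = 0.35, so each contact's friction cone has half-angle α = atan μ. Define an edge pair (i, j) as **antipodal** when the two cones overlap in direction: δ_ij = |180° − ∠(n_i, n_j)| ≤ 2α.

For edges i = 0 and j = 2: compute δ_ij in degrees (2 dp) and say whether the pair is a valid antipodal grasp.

δ = 14.35°, valid

α = atan 0.35 = 19.29°;  2α = 38.58°
edge 0: e_0 = (-4.10, +1.13);  n_0 = (+0.2657, +0.9641)
edge 2: e_2 = (+3.25, -0.06);  n_2 = (-0.0185, -0.9998)
∠(n_0, n_2) = 165.65°
δ = |180° − 165.65°| = 14.35°
14.35° ≤ 2α = 38.58°  →  valid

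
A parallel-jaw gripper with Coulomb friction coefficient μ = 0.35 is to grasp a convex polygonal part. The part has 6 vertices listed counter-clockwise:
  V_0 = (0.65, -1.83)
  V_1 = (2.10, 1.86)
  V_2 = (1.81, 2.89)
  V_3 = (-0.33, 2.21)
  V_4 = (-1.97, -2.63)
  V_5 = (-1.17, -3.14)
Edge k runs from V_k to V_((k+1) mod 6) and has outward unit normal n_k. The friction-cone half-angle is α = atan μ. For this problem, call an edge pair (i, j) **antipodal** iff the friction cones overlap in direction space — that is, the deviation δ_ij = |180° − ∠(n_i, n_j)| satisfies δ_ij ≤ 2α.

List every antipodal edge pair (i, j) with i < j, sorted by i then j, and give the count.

α = atan 0.35 = 19.29°;  2α = 38.58°
n_0 = (+0.9307, -0.3657)
n_1 = (+0.9626, +0.2710)
n_2 = (-0.3028, +0.9530)
n_3 = (-0.9471, +0.3209)
n_4 = (-0.5376, -0.8432)
n_5 = (+0.5842, -0.8116)
  (0,1): δ = 142.82°  ·
  (0,2): δ = 50.92°  ·
  (0,3): δ = 2.73°  ✓
  (0,4): δ = 78.94°  ·
  (0,5): δ = 147.20°  ·
  (1,2): δ = 88.10°  ·
  (1,3): δ = 34.44°  ✓
  (1,4): δ = 41.76°  ·
  (1,5): δ = 110.02°  ·
  (2,3): δ = 126.35°  ·
  (2,4): δ = 50.15°  ·
  (2,5): δ = 18.12°  ✓
  (3,4): δ = 103.80°  ·
  (3,5): δ = 35.54°  ✓
  (4,5): δ = 111.74°  ·
antipodal pairs: 4

count = 4; pairs: (0,3), (1,3), (2,5), (3,5)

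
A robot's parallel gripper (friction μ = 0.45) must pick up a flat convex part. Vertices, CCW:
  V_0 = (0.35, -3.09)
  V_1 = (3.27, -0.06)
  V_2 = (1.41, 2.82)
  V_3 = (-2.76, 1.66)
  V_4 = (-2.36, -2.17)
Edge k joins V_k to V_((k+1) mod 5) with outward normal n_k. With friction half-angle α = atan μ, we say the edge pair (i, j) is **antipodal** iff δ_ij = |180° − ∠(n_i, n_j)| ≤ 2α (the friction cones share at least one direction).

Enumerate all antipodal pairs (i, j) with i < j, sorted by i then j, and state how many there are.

α = atan 0.45 = 24.23°;  2α = 48.46°
n_0 = (+0.7201, -0.6939)
n_1 = (+0.8400, +0.5425)
n_2 = (-0.2680, +0.9634)
n_3 = (-0.9946, -0.1039)
n_4 = (-0.3215, -0.9469)
  (0,1): δ = 103.20°  ·
  (0,2): δ = 30.51°  ✓
  (0,3): δ = 49.90°  ·
  (0,4): δ = 115.19°  ·
  (1,2): δ = 107.31°  ·
  (1,3): δ = 26.89°  ✓
  (1,4): δ = 38.39°  ✓
  (2,3): δ = 99.58°  ·
  (2,4): δ = 34.30°  ✓
  (3,4): δ = 114.71°  ·
antipodal pairs: 4

count = 4; pairs: (0,2), (1,3), (1,4), (2,4)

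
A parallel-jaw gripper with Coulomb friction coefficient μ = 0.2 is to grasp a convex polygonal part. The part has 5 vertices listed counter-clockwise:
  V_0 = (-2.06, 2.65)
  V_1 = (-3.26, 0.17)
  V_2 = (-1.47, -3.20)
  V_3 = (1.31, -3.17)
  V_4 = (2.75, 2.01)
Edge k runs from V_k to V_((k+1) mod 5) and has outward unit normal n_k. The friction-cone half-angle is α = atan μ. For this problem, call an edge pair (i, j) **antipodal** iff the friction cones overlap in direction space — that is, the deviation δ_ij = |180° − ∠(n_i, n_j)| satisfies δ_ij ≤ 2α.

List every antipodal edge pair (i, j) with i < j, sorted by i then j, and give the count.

count = 2; pairs: (0,3), (2,4)

α = atan 0.2 = 11.31°;  2α = 22.62°
n_0 = (-0.9002, +0.4356)
n_1 = (-0.8831, -0.4691)
n_2 = (+0.0108, -0.9999)
n_3 = (+0.9635, -0.2678)
n_4 = (+0.1319, +0.9913)
  (0,1): δ = 126.20°  ·
  (0,2): δ = 63.56°  ·
  (0,3): δ = 10.29°  ✓
  (0,4): δ = 108.24°  ·
  (1,2): δ = 117.36°  ·
  (1,3): δ = 43.51°  ·
  (1,4): δ = 54.45°  ·
  (2,3): δ = 106.15°  ·
  (2,4): δ = 8.20°  ✓
  (3,4): δ = 82.04°  ·
antipodal pairs: 2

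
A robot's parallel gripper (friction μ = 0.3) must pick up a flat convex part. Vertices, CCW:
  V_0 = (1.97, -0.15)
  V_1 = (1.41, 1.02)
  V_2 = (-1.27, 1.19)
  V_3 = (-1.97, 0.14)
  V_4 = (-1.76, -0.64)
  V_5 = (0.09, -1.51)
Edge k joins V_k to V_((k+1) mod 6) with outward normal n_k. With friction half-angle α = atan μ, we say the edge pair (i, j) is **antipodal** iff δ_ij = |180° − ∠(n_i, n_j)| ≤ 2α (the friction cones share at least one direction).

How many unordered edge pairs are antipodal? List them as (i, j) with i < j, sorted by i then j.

count = 3; pairs: (0,3), (1,4), (2,5)

α = atan 0.3 = 16.70°;  2α = 33.40°
n_0 = (+0.9020, +0.4317)
n_1 = (+0.0633, +0.9980)
n_2 = (-0.8321, +0.5547)
n_3 = (-0.9656, -0.2600)
n_4 = (-0.4256, -0.9049)
n_5 = (+0.5861, -0.8102)
  (0,1): δ = 119.21°  ·
  (0,2): δ = 59.27°  ·
  (0,3): δ = 10.51°  ✓
  (0,4): δ = 39.24°  ·
  (0,5): δ = 100.30°  ·
  (1,2): δ = 120.06°  ·
  (1,3): δ = 71.30°  ·
  (1,4): δ = 21.56°  ✓
  (1,5): δ = 39.51°  ·
  (2,3): δ = 131.24°  ·
  (2,4): δ = 81.50°  ·
  (2,5): δ = 20.43°  ✓
  (3,4): δ = 130.25°  ·
  (3,5): δ = 69.19°  ·
  (4,5): δ = 118.93°  ·
antipodal pairs: 3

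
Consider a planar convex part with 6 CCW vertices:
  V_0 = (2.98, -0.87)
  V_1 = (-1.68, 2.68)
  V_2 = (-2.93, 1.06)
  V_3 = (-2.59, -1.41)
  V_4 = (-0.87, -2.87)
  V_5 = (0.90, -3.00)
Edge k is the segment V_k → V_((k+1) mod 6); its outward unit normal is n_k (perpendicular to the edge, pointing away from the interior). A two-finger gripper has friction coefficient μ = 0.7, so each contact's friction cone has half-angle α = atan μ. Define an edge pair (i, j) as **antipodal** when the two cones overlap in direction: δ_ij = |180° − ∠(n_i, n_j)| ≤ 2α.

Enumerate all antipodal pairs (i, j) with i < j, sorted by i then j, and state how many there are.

count = 6; pairs: (0,2), (0,3), (0,4), (1,4), (1,5), (2,5)

α = atan 0.7 = 34.99°;  2α = 69.98°
n_0 = (+0.6060, +0.7955)
n_1 = (-0.7917, +0.6109)
n_2 = (-0.9907, -0.1364)
n_3 = (-0.6471, -0.7624)
n_4 = (-0.0732, -0.9973)
n_5 = (+0.7155, -0.6987)
  (0,1): δ = 90.35°  ·
  (0,2): δ = 44.86°  ✓
  (0,3): δ = 3.03°  ✓
  (0,4): δ = 33.10°  ✓
  (0,5): δ = 82.98°  ·
  (1,2): δ = 134.51°  ·
  (1,3): δ = 92.67°  ·
  (1,4): δ = 56.55°  ✓
  (1,5): δ = 6.67°  ✓
  (2,3): δ = 138.16°  ·
  (2,4): δ = 102.04°  ·
  (2,5): δ = 52.16°  ✓
  (3,4): δ = 143.87°  ·
  (3,5): δ = 93.99°  ·
  (4,5): δ = 130.12°  ·
antipodal pairs: 6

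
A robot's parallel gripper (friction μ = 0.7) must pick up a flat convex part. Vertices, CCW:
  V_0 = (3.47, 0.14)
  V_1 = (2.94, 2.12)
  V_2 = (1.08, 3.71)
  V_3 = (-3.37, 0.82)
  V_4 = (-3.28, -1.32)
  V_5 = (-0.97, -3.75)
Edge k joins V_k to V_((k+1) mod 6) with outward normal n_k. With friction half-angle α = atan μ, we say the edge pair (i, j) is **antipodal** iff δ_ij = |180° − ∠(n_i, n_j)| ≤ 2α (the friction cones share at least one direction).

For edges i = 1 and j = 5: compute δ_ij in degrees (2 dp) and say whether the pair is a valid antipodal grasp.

δ = 81.75°, invalid

α = atan 0.7 = 34.99°;  2α = 69.98°
edge 1: e_1 = (-1.86, +1.59);  n_1 = (+0.6498, +0.7601)
edge 5: e_5 = (+4.44, +3.89);  n_5 = (+0.6590, -0.7522)
∠(n_1, n_5) = 98.25°
δ = |180° − 98.25°| = 81.75°
81.75° > 2α = 69.98°  →  invalid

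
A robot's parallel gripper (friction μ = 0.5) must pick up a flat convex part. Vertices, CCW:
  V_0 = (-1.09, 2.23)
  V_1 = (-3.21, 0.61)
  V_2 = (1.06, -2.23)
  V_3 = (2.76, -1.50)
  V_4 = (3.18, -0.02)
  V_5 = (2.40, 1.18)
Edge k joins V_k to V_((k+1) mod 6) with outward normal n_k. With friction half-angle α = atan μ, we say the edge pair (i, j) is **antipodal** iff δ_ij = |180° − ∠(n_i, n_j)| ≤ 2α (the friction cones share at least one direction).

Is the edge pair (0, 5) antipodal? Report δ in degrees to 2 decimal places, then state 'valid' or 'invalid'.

α = atan 0.5 = 26.57°;  2α = 53.13°
edge 0: e_0 = (-2.12, -1.62);  n_0 = (-0.6072, +0.7946)
edge 5: e_5 = (-3.49, +1.05);  n_5 = (+0.2881, +0.9576)
∠(n_0, n_5) = 54.13°
δ = |180° − 54.13°| = 125.87°
125.87° > 2α = 53.13°  →  invalid

δ = 125.87°, invalid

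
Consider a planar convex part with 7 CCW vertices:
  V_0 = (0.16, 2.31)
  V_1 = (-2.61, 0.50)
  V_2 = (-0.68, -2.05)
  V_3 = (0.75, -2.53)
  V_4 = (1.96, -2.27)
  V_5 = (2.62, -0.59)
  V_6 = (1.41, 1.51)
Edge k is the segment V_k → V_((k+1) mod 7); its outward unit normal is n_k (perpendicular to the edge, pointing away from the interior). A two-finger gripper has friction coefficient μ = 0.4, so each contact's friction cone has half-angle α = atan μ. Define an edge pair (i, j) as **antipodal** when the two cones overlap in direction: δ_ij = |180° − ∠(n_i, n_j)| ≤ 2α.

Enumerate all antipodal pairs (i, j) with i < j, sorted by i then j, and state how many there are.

α = atan 0.4 = 21.80°;  2α = 43.60°
n_0 = (-0.5470, +0.8371)
n_1 = (-0.7974, -0.6035)
n_2 = (-0.3182, -0.9480)
n_3 = (+0.2101, -0.9777)
n_4 = (+0.9308, -0.3657)
n_5 = (+0.8665, +0.4992)
n_6 = (+0.5391, +0.8423)
  (0,1): δ = 86.04°  ·
  (0,2): δ = 51.72°  ·
  (0,3): δ = 21.03°  ✓
  (0,4): δ = 35.39°  ✓
  (0,5): δ = 86.79°  ·
  (0,6): δ = 114.22°  ·
  (1,2): δ = 145.68°  ·
  (1,3): δ = 114.99°  ·
  (1,4): δ = 58.57°  ·
  (1,5): δ = 7.17°  ✓
  (1,6): δ = 20.26°  ✓
  (2,3): δ = 149.32°  ·
  (2,4): δ = 92.89°  ·
  (2,5): δ = 41.49°  ✓
  (2,6): δ = 14.06°  ✓
  (3,4): δ = 123.57°  ·
  (3,5): δ = 72.18°  ·
  (3,6): δ = 44.75°  ·
  (4,5): δ = 128.60°  ·
  (4,6): δ = 101.17°  ·
  (5,6): δ = 152.57°  ·
antipodal pairs: 6

count = 6; pairs: (0,3), (0,4), (1,5), (1,6), (2,5), (2,6)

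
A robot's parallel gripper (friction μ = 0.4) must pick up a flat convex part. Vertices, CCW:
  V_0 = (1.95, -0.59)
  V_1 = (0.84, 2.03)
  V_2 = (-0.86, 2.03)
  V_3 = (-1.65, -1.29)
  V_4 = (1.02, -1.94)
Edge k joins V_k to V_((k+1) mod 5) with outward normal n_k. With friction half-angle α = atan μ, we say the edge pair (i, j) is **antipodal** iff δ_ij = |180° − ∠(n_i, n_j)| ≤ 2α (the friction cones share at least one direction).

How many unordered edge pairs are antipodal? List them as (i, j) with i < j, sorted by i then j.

count = 3; pairs: (0,2), (1,3), (2,4)

α = atan 0.4 = 21.80°;  2α = 43.60°
n_0 = (+0.9208, +0.3901)
n_1 = (+0.0000, +1.0000)
n_2 = (-0.9728, +0.2315)
n_3 = (-0.2365, -0.9716)
n_4 = (+0.8235, -0.5673)
  (0,1): δ = 112.96°  ·
  (0,2): δ = 36.35°  ✓
  (0,3): δ = 53.36°  ·
  (0,4): δ = 122.48°  ·
  (1,2): δ = 103.38°  ·
  (1,3): δ = 13.68°  ✓
  (1,4): δ = 55.44°  ·
  (2,3): δ = 90.30°  ·
  (2,4): δ = 21.18°  ✓
  (3,4): δ = 110.88°  ·
antipodal pairs: 3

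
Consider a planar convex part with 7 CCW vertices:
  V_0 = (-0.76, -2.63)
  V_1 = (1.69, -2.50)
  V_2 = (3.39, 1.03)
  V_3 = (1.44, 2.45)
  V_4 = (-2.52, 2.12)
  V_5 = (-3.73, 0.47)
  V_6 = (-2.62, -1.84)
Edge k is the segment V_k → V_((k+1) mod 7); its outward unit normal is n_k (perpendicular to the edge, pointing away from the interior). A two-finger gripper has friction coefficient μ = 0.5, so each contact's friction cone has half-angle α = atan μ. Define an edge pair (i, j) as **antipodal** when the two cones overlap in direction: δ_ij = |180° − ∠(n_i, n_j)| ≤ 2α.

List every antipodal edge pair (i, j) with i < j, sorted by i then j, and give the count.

count = 8; pairs: (0,2), (0,3), (0,4), (1,4), (1,5), (2,5), (2,6), (3,6)

α = atan 0.5 = 26.57°;  2α = 53.13°
n_0 = (+0.0530, -0.9986)
n_1 = (+0.9010, -0.4339)
n_2 = (+0.5887, +0.8084)
n_3 = (-0.0830, +0.9965)
n_4 = (-0.8064, +0.5914)
n_5 = (-0.9013, -0.4331)
n_6 = (-0.3909, -0.9204)
  (0,1): δ = 118.75°  ·
  (0,2): δ = 39.10°  ✓
  (0,3): δ = 1.73°  ✓
  (0,4): δ = 50.71°  ✓
  (0,5): δ = 112.63°  ·
  (0,6): δ = 153.95°  ·
  (1,2): δ = 100.35°  ·
  (1,3): δ = 59.52°  ·
  (1,4): δ = 10.54°  ✓
  (1,5): δ = 51.38°  ✓
  (1,6): δ = 92.70°  ·
  (2,3): δ = 139.17°  ·
  (2,4): δ = 90.19°  ·
  (2,5): δ = 28.27°  ✓
  (2,6): δ = 13.05°  ✓
  (3,4): δ = 131.02°  ·
  (3,5): δ = 69.10°  ·
  (3,6): δ = 27.78°  ✓
  (4,5): δ = 118.08°  ·
  (4,6): δ = 76.76°  ·
  (5,6): δ = 138.68°  ·
antipodal pairs: 8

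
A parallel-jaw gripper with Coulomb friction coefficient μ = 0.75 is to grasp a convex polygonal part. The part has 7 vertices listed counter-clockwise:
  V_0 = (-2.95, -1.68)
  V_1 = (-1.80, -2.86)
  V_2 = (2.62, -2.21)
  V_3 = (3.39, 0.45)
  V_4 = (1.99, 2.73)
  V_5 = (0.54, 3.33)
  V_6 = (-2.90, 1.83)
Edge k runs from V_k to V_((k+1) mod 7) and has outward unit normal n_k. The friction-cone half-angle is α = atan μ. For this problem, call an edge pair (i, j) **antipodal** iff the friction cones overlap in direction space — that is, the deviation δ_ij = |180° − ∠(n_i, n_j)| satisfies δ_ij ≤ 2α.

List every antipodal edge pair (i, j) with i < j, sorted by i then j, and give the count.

α = atan 0.75 = 36.87°;  2α = 73.74°
n_0 = (-0.7162, -0.6979)
n_1 = (+0.1455, -0.9894)
n_2 = (+0.9606, -0.2781)
n_3 = (+0.8522, +0.5233)
n_4 = (+0.3824, +0.9240)
n_5 = (-0.3997, +0.9166)
n_6 = (-0.9999, +0.0142)
  (0,1): δ = 125.90°  ·
  (0,2): δ = 60.41°  ✓
  (0,3): δ = 12.71°  ✓
  (0,4): δ = 23.26°  ✓
  (0,5): δ = 69.30°  ✓
  (0,6): δ = 134.92°  ·
  (1,2): δ = 114.51°  ·
  (1,3): δ = 66.81°  ✓
  (1,4): δ = 30.85°  ✓
  (1,5): δ = 15.19°  ✓
  (1,6): δ = 80.82°  ·
  (2,3): δ = 132.30°  ·
  (2,4): δ = 96.34°  ·
  (2,5): δ = 50.30°  ✓
  (2,6): δ = 15.33°  ✓
  (3,4): δ = 144.03°  ·
  (3,5): δ = 97.99°  ·
  (3,6): δ = 32.37°  ✓
  (4,5): δ = 133.96°  ·
  (4,6): δ = 68.34°  ✓
  (5,6): δ = 114.38°  ·
antipodal pairs: 11

count = 11; pairs: (0,2), (0,3), (0,4), (0,5), (1,3), (1,4), (1,5), (2,5), (2,6), (3,6), (4,6)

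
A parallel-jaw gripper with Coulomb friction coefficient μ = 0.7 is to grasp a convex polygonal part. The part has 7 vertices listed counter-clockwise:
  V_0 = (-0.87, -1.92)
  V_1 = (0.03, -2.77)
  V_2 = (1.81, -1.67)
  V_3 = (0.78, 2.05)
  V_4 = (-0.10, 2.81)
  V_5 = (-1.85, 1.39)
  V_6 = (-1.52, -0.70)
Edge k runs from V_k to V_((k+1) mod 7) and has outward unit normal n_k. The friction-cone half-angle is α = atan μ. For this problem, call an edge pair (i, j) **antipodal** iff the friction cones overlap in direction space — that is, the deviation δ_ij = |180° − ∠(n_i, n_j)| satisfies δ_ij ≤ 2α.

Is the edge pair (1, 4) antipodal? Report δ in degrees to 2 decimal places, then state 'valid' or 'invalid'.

δ = 7.34°, valid

α = atan 0.7 = 34.99°;  2α = 69.98°
edge 1: e_1 = (+1.78, +1.10);  n_1 = (+0.5257, -0.8507)
edge 4: e_4 = (-1.75, -1.42);  n_4 = (-0.6301, +0.7765)
∠(n_1, n_4) = 172.66°
δ = |180° − 172.66°| = 7.34°
7.34° ≤ 2α = 69.98°  →  valid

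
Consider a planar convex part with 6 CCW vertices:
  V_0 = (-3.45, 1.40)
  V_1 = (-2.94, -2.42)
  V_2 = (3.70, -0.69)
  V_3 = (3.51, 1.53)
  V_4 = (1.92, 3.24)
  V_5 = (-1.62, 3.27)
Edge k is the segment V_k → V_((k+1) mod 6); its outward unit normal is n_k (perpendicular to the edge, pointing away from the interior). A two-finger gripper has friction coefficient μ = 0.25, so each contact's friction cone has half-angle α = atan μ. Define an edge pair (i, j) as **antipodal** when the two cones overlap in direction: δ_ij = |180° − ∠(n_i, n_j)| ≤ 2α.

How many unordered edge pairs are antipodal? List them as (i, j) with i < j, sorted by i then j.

α = atan 0.25 = 14.04°;  2α = 28.07°
n_0 = (-0.9912, -0.1323)
n_1 = (+0.2521, -0.9677)
n_2 = (+0.9964, +0.0853)
n_3 = (+0.7323, +0.6809)
n_4 = (+0.0085, +1.0000)
n_5 = (-0.7147, +0.6994)
  (0,1): δ = 83.00°  ·
  (0,2): δ = 2.71°  ✓
  (0,3): δ = 35.31°  ·
  (0,4): δ = 81.91°  ·
  (0,5): δ = 128.01°  ·
  (1,2): δ = 99.71°  ·
  (1,3): δ = 61.69°  ·
  (1,4): δ = 15.09°  ✓
  (1,5): δ = 31.02°  ·
  (2,3): δ = 141.97°  ·
  (2,4): δ = 95.38°  ·
  (2,5): δ = 49.27°  ·
  (3,4): δ = 133.40°  ·
  (3,5): δ = 87.30°  ·
  (4,5): δ = 133.90°  ·
antipodal pairs: 2

count = 2; pairs: (0,2), (1,4)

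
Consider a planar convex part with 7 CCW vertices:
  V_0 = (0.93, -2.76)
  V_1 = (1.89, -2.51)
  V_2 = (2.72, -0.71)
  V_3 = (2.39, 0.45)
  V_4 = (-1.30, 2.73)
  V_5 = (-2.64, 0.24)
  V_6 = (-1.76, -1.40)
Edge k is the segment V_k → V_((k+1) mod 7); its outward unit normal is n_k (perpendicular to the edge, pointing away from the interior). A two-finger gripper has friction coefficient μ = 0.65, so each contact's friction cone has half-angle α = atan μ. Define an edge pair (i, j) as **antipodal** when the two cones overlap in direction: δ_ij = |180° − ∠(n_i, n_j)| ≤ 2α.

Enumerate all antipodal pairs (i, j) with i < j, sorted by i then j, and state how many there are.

α = atan 0.65 = 33.02°;  2α = 66.05°
n_0 = (+0.2520, -0.9677)
n_1 = (+0.9081, -0.4187)
n_2 = (+0.9618, +0.2736)
n_3 = (+0.5256, +0.8507)
n_4 = (-0.8806, +0.4739)
n_5 = (-0.8812, -0.4728)
n_6 = (-0.4512, -0.8924)
  (0,1): δ = 129.35°  ·
  (0,2): δ = 88.72°  ·
  (0,3): δ = 46.31°  ✓
  (0,4): δ = 47.12°  ✓
  (0,5): δ = 103.62°  ·
  (0,6): δ = 138.58°  ·
  (1,2): δ = 139.36°  ·
  (1,3): δ = 96.96°  ·
  (1,4): δ = 3.53°  ✓
  (1,5): δ = 52.97°  ✓
  (1,6): δ = 87.93°  ·
  (2,3): δ = 137.59°  ·
  (2,4): δ = 44.17°  ✓
  (2,5): δ = 12.34°  ✓
  (2,6): δ = 47.30°  ✓
  (3,4): δ = 86.58°  ·
  (3,5): δ = 30.07°  ✓
  (3,6): δ = 4.89°  ✓
  (4,5): δ = 123.50°  ·
  (4,6): δ = 88.53°  ·
  (5,6): δ = 145.04°  ·
antipodal pairs: 9

count = 9; pairs: (0,3), (0,4), (1,4), (1,5), (2,4), (2,5), (2,6), (3,5), (3,6)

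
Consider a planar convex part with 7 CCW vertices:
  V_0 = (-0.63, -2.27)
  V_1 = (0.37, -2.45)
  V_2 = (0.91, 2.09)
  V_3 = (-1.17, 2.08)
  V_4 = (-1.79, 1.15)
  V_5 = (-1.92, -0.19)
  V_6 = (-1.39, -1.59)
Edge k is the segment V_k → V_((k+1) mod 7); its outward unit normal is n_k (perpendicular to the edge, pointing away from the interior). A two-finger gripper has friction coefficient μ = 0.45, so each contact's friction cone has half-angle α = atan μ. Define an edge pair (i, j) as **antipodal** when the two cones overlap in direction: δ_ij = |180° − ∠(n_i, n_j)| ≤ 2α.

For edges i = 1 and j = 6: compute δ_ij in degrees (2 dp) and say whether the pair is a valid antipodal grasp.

α = atan 0.45 = 24.23°;  2α = 48.46°
edge 1: e_1 = (+0.54, +4.54);  n_1 = (+0.9930, -0.1181)
edge 6: e_6 = (+0.76, -0.68);  n_6 = (-0.6668, -0.7452)
∠(n_1, n_6) = 125.04°
δ = |180° − 125.04°| = 54.96°
54.96° > 2α = 48.46°  →  invalid

δ = 54.96°, invalid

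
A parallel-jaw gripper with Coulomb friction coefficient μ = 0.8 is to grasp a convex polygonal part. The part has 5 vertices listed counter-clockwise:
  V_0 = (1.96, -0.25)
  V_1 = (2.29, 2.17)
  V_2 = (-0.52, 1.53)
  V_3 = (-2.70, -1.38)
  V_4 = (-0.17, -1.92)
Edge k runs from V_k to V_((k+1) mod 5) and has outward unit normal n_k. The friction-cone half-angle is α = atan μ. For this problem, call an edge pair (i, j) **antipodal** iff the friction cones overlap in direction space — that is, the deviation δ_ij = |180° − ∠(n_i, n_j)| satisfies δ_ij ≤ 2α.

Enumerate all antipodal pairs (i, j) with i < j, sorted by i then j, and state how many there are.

count = 6; pairs: (0,1), (0,2), (1,3), (1,4), (2,3), (2,4)

α = atan 0.8 = 38.66°;  2α = 77.32°
n_0 = (+0.9908, -0.1351)
n_1 = (-0.2221, +0.9750)
n_2 = (-0.8003, +0.5996)
n_3 = (-0.2087, -0.9780)
n_4 = (+0.6170, -0.7870)
  (0,1): δ = 69.40°  ✓
  (0,2): δ = 29.07°  ✓
  (0,3): δ = 85.72°  ·
  (0,4): δ = 135.86°  ·
  (1,2): δ = 139.67°  ·
  (1,3): δ = 24.88°  ✓
  (1,4): δ = 25.27°  ✓
  (2,3): δ = 65.21°  ✓
  (2,4): δ = 15.06°  ✓
  (3,4): δ = 129.85°  ·
antipodal pairs: 6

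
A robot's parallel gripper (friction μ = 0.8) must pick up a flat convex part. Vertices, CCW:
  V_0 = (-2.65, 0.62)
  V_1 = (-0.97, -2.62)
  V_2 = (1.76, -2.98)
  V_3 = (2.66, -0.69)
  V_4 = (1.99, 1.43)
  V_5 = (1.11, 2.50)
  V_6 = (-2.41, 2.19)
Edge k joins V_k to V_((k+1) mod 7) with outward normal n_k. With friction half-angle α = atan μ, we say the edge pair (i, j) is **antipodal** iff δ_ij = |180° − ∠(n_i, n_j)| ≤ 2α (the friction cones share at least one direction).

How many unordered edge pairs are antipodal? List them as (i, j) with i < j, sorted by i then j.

count = 11; pairs: (0,2), (0,3), (0,4), (0,5), (1,3), (1,4), (1,5), (2,5), (2,6), (3,6), (4,6)

α = atan 0.8 = 38.66°;  2α = 77.32°
n_0 = (-0.8878, -0.4603)
n_1 = (-0.1307, -0.9914)
n_2 = (+0.9307, -0.3658)
n_3 = (+0.9535, +0.3013)
n_4 = (+0.7723, +0.6352)
n_5 = (-0.0877, +0.9961)
n_6 = (-0.9885, +0.1511)
  (0,1): δ = 124.92°  ·
  (0,2): δ = 48.86°  ✓
  (0,3): δ = 9.87°  ✓
  (0,4): δ = 12.03°  ✓
  (0,5): δ = 67.63°  ✓
  (0,6): δ = 143.90°  ·
  (1,2): δ = 103.94°  ·
  (1,3): δ = 64.95°  ✓
  (1,4): δ = 43.05°  ✓
  (1,5): δ = 12.55°  ✓
  (1,6): δ = 88.82°  ·
  (2,3): δ = 141.01°  ·
  (2,4): δ = 119.11°  ·
  (2,5): δ = 63.51°  ✓
  (2,6): δ = 12.76°  ✓
  (3,4): δ = 158.10°  ·
  (3,5): δ = 102.51°  ·
  (3,6): δ = 26.23°  ✓
  (4,5): δ = 124.40°  ·
  (4,6): δ = 48.13°  ✓
  (5,6): δ = 103.72°  ·
antipodal pairs: 11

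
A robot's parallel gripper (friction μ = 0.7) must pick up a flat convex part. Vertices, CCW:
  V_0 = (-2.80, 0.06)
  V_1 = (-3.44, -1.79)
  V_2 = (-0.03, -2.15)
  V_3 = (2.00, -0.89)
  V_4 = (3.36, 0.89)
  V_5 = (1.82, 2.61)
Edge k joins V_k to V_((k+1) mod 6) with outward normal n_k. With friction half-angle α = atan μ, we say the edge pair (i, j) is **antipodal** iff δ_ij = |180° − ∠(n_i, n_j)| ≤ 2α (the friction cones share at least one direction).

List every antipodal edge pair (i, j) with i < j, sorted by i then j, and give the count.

α = atan 0.7 = 34.99°;  2α = 69.98°
n_0 = (-0.9450, +0.3269)
n_1 = (-0.1050, -0.9945)
n_2 = (+0.5274, -0.8496)
n_3 = (+0.7946, -0.6071)
n_4 = (+0.7450, +0.6670)
n_5 = (-0.4832, +0.8755)
  (0,1): δ = 76.94°  ·
  (0,2): δ = 39.09°  ✓
  (0,3): δ = 18.30°  ✓
  (0,4): δ = 60.92°  ✓
  (0,5): δ = 137.98°  ·
  (1,2): δ = 142.15°  ·
  (1,3): δ = 121.35°  ·
  (1,4): δ = 42.13°  ✓
  (1,5): δ = 34.92°  ✓
  (2,3): δ = 159.21°  ·
  (2,4): δ = 79.99°  ·
  (2,5): δ = 2.93°  ✓
  (3,4): δ = 100.78°  ·
  (3,5): δ = 23.72°  ✓
  (4,5): δ = 102.94°  ·
antipodal pairs: 7

count = 7; pairs: (0,2), (0,3), (0,4), (1,4), (1,5), (2,5), (3,5)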